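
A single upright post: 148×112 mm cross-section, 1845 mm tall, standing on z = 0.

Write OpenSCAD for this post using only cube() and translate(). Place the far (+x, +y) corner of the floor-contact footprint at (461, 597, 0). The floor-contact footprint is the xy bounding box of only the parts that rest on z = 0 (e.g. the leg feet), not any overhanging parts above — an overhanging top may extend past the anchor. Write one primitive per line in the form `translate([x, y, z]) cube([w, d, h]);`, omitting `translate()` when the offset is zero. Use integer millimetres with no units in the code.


translate([313, 485, 0]) cube([148, 112, 1845]);


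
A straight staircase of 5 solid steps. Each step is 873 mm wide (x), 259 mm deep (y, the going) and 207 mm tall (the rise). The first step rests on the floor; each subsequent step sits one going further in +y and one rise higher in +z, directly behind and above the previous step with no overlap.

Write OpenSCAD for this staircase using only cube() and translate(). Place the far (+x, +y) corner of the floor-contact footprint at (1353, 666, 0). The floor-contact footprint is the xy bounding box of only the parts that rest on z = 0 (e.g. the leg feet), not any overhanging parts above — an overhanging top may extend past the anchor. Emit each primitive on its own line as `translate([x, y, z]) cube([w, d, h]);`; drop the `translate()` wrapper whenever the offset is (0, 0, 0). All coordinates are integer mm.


translate([480, 407, 0]) cube([873, 259, 207]);
translate([480, 666, 207]) cube([873, 259, 207]);
translate([480, 925, 414]) cube([873, 259, 207]);
translate([480, 1184, 621]) cube([873, 259, 207]);
translate([480, 1443, 828]) cube([873, 259, 207]);


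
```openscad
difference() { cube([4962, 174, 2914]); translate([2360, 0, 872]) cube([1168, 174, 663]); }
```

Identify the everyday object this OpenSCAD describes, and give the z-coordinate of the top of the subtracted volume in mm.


A wall with a window opening. The window head height is 1535 mm.

A wall with a rectangular opening subtracted — a window. Sill at z = 872, opening 663 mm tall, so the head is at 872 + 663 = 1535 mm.


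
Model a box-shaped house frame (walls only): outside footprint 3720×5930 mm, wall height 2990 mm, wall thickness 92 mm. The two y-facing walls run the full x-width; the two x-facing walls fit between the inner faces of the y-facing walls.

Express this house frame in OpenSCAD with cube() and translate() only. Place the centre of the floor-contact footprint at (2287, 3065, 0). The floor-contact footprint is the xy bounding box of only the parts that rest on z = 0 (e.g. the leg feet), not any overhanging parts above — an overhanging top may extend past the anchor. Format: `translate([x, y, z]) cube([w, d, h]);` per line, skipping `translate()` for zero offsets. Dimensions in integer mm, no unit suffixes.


translate([427, 100, 0]) cube([3720, 92, 2990]);
translate([427, 5938, 0]) cube([3720, 92, 2990]);
translate([427, 192, 0]) cube([92, 5746, 2990]);
translate([4055, 192, 0]) cube([92, 5746, 2990]);


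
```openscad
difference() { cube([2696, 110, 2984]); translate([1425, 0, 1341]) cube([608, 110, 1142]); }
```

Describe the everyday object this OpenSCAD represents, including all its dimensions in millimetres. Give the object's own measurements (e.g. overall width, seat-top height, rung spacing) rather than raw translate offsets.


A wall 2696 mm long (x), 110 mm thick (y), 2984 mm tall, with a rectangular window opening cut through it. The opening is 608 mm wide and 1142 mm tall; its sill is at z = 1341 mm and its near (−x) edge is 1425 mm from the wall's −x end. The opening passes through the full wall thickness.


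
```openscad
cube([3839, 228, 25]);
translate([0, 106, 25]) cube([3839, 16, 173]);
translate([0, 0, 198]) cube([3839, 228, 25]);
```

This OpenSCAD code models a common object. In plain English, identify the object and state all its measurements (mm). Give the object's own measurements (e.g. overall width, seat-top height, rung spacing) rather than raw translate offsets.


An I-beam lying along x, 3839 mm long. Overall section height 223 mm. Two flanges 228 mm wide (y) and 25 mm thick, one on the floor and one at the top; a web 16 mm thick runs between them, centred on the flange width.


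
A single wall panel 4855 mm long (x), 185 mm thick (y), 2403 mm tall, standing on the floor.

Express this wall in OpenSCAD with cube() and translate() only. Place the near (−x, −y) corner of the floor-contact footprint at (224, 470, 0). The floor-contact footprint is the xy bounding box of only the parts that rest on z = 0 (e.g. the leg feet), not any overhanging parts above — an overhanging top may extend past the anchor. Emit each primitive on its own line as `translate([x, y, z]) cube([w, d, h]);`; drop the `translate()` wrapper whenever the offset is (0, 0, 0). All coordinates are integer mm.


translate([224, 470, 0]) cube([4855, 185, 2403]);


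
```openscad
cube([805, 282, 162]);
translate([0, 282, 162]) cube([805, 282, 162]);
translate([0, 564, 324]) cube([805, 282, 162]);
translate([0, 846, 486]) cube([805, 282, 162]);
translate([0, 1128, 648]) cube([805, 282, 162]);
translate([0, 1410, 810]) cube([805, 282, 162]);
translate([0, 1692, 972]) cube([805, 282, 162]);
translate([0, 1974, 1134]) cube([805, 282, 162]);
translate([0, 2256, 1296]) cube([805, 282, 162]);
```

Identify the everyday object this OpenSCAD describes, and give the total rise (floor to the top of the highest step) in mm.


A staircase. The total rise is 1458 mm.

9 identical blocks, each offset up and back from the previous — a staircase. Each step is 162 mm tall and there are 9 of them, so the total rise is 9 × 162 = 1458 mm.


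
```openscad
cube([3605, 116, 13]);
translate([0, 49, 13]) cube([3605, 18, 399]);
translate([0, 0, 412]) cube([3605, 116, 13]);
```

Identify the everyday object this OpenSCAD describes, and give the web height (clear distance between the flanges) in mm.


An I-beam. The web height is 399 mm.

Two wide flanges with a thin centred web — an I-beam. Overall 425 mm minus two 13 mm flanges gives a web of 425 − 2·13 = 399 mm.


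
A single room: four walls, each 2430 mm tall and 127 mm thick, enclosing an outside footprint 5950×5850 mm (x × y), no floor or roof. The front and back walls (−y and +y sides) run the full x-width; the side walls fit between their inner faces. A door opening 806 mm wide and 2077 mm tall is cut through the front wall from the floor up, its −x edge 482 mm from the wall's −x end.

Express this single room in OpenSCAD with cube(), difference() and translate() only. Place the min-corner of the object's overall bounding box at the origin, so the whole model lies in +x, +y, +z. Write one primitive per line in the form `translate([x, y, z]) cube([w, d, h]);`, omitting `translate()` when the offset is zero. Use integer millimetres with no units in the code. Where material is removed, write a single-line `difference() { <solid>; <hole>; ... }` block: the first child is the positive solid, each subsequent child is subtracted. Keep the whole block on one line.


difference() { cube([5950, 127, 2430]); translate([482, 0, 0]) cube([806, 127, 2077]); }
translate([0, 5723, 0]) cube([5950, 127, 2430]);
translate([0, 127, 0]) cube([127, 5596, 2430]);
translate([5823, 127, 0]) cube([127, 5596, 2430]);


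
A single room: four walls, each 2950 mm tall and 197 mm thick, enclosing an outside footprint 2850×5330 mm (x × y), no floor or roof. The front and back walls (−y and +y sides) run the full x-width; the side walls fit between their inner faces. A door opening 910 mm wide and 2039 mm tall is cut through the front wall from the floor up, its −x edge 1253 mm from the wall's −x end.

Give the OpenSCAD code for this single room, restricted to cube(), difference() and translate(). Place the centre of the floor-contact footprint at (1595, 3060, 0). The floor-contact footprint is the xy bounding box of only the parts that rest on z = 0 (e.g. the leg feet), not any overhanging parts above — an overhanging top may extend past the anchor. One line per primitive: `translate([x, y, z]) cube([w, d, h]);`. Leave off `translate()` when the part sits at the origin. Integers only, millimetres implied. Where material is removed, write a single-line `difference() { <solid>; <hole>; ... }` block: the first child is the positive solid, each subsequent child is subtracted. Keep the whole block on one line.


difference() { translate([170, 395, 0]) cube([2850, 197, 2950]); translate([1423, 395, 0]) cube([910, 197, 2039]); }
translate([170, 5528, 0]) cube([2850, 197, 2950]);
translate([170, 592, 0]) cube([197, 4936, 2950]);
translate([2823, 592, 0]) cube([197, 4936, 2950]);


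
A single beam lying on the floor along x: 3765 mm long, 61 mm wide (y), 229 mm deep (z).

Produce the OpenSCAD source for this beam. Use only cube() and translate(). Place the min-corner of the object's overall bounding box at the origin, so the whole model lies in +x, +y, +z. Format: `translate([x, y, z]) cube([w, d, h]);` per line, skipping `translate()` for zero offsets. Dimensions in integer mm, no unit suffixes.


cube([3765, 61, 229]);


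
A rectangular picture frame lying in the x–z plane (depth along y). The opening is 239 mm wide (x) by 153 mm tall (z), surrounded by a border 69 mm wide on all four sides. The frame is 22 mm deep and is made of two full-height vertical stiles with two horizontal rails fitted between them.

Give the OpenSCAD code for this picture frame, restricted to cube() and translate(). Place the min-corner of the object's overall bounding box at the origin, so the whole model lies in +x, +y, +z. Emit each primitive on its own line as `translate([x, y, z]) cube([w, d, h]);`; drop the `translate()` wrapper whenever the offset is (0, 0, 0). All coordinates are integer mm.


cube([69, 22, 291]);
translate([308, 0, 0]) cube([69, 22, 291]);
translate([69, 0, 0]) cube([239, 22, 69]);
translate([69, 0, 222]) cube([239, 22, 69]);


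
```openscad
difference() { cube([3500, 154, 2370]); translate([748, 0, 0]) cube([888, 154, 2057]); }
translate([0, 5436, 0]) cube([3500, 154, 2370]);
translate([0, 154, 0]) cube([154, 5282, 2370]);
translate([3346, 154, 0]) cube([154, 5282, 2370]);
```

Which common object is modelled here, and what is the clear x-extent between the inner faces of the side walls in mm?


A single room. The interior width is 3192 mm.

Four walls enclosing a rectangle with a door in the front wall — a room. Outside width 3500 minus two 154 mm walls gives 3192 mm.


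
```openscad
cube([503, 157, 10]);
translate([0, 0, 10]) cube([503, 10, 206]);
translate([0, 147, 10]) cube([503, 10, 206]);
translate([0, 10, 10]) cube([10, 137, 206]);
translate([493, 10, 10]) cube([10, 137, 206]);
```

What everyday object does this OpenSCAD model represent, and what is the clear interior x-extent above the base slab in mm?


An open box. The internal width is 483 mm.

A 503×157 base slab with four walls standing on it — an open box. The base is 503 mm wide and the walls are 10 mm thick, so the internal width is 503 − 2 × 10 = 483 mm.


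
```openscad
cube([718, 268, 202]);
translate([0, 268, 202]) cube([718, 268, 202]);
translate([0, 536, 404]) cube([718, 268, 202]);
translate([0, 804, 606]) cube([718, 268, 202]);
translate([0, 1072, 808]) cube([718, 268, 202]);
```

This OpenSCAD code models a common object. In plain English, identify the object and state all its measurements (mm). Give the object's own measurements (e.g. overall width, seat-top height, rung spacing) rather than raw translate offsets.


A straight staircase of 5 solid steps. Each step is 718 mm wide (x), 268 mm deep (y, the going) and 202 mm tall (the rise). The first step rests on the floor; each subsequent step sits one going further in +y and one rise higher in +z, directly behind and above the previous step with no overlap.


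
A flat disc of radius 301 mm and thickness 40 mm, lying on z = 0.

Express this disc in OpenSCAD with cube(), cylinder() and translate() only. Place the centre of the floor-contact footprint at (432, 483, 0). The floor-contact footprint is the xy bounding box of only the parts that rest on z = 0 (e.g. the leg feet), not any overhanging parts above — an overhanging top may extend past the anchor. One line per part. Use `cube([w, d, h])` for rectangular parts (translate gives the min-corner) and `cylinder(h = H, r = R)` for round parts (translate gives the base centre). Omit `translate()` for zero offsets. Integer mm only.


translate([432, 483, 0]) cylinder(h = 40, r = 301);


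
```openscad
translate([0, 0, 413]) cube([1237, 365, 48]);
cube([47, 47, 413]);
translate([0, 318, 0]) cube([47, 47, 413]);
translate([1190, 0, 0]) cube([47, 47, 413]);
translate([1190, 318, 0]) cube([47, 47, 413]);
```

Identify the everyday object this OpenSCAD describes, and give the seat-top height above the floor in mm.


A bench. The seat-top height is 461 mm.

A long slab on four corner posts — a bench. The slab sits at z = 413 with thickness 48, so the top is 413 + 48 = 461 mm.


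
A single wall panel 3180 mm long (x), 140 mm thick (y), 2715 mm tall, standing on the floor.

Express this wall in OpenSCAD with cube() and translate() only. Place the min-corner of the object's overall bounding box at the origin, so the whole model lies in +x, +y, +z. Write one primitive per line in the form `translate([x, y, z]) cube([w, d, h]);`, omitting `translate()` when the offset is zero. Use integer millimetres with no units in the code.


cube([3180, 140, 2715]);


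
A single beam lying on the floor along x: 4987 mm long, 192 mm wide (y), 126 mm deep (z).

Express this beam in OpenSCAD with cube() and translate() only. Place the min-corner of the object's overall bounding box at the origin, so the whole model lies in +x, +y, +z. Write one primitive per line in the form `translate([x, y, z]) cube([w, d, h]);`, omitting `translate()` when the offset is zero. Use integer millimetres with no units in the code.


cube([4987, 192, 126]);


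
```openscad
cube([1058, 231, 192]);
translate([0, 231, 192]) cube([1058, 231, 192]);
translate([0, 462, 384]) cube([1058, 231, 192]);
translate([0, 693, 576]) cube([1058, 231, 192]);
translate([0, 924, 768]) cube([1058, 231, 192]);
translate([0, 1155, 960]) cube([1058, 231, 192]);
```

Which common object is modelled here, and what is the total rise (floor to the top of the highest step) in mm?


A staircase. The total rise is 1152 mm.

6 identical blocks, each offset up and back from the previous — a staircase. Each step is 192 mm tall and there are 6 of them, so the total rise is 6 × 192 = 1152 mm.


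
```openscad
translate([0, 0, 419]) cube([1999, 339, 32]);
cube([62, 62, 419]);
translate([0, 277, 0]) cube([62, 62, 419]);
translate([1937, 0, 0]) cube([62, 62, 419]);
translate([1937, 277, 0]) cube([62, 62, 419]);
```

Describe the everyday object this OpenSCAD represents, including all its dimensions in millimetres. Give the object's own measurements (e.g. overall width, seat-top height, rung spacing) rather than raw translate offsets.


A long wooden bench with a 1999 mm (x) × 339 mm (y) seat, 32 mm thick, its top surface 451 mm above the floor. Four 62 mm square legs at the seat corners, flush with the edges, run from z = 0 to the seat underside.


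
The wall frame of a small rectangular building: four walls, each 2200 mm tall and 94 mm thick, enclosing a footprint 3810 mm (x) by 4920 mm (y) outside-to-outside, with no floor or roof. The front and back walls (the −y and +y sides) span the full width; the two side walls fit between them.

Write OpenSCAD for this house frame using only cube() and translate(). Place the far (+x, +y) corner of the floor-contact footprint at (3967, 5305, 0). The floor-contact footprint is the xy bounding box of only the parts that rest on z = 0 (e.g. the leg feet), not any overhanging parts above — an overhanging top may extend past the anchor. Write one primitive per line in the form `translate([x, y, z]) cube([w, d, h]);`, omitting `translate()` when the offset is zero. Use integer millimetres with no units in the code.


translate([157, 385, 0]) cube([3810, 94, 2200]);
translate([157, 5211, 0]) cube([3810, 94, 2200]);
translate([157, 479, 0]) cube([94, 4732, 2200]);
translate([3873, 479, 0]) cube([94, 4732, 2200]);


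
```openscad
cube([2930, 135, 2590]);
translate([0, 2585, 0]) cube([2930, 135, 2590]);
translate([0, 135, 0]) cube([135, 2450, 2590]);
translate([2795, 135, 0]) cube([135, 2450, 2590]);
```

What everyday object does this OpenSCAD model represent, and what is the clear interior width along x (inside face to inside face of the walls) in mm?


A house (or room) frame. The interior width is 2660 mm.

Four 2590 mm walls enclosing a rectangle with no floor or roof — a room or house frame. Outside width is 2930 mm and wall thickness is 135 mm, so the interior width is 2930 − 2 × 135 = 2660 mm.


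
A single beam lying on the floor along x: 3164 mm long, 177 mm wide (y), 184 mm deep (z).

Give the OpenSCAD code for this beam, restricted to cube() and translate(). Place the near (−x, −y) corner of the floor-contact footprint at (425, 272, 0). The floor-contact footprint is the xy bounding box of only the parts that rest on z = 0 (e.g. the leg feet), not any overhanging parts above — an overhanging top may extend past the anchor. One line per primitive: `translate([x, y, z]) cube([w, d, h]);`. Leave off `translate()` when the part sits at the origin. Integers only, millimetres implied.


translate([425, 272, 0]) cube([3164, 177, 184]);


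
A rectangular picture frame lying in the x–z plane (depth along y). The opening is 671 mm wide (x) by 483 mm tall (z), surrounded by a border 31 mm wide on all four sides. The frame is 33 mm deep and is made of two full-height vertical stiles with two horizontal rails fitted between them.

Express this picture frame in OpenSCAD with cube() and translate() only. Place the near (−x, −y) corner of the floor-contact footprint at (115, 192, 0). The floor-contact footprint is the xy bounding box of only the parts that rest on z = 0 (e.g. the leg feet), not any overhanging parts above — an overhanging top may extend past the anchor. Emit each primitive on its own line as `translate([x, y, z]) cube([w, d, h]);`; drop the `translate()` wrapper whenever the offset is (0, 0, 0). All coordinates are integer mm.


translate([115, 192, 0]) cube([31, 33, 545]);
translate([817, 192, 0]) cube([31, 33, 545]);
translate([146, 192, 0]) cube([671, 33, 31]);
translate([146, 192, 514]) cube([671, 33, 31]);


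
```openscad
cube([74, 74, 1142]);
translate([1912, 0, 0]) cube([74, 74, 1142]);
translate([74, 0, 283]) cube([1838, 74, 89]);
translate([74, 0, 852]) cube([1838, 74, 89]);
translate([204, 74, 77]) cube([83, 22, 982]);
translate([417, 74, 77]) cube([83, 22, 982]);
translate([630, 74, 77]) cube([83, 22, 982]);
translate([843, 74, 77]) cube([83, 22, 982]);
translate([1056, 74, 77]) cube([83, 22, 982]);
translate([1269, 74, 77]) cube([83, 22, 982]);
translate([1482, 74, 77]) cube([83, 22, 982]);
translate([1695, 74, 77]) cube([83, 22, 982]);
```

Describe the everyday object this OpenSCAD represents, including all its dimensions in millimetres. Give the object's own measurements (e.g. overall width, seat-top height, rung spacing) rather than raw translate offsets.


A fence section. Two 74×74 mm posts, 1142 mm tall, stand on the floor with a clear span of 1838 mm between their inner faces. Two horizontal rails of 74×89 mm section span the gap between the posts with their undersides at z = 283 mm and z = 852 mm, flush with the posts' −y face. 8 pickets, each 83 mm wide, 22 mm thick and 982 mm tall, are fixed to the +y face of the rails with their bottoms at z = 77 mm, spaced across the span with a 130 mm gap after the −x post and between neighbouring pickets, with 134 mm left before the +x post.


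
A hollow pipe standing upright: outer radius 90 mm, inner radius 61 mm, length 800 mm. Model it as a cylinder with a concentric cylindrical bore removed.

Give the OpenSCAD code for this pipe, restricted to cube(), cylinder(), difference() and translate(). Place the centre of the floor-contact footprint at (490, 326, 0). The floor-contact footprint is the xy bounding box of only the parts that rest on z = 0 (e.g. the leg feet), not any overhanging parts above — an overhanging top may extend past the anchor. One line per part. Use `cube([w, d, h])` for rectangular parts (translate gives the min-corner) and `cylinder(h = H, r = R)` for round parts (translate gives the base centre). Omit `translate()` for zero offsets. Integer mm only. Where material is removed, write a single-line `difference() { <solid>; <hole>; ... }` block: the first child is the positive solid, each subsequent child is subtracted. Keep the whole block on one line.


difference() { translate([490, 326, 0]) cylinder(h = 800, r = 90); translate([490, 326, 0]) cylinder(h = 800, r = 61); }


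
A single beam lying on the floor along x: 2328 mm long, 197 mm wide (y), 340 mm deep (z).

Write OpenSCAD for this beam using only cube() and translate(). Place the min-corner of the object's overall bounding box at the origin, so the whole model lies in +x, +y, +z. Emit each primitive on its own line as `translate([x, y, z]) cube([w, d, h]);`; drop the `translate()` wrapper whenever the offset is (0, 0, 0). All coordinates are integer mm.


cube([2328, 197, 340]);


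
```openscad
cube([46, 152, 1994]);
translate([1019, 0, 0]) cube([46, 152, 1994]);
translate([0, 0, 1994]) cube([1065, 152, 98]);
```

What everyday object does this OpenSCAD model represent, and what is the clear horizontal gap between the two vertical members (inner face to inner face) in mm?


A door frame. The clear opening width is 973 mm.

Two 1994 mm tall posts with a header on top — a door frame. The left jamb is 46 mm wide at x = 0; the right jamb starts at x = 1019. The clear opening is 1019 − 46 = 973 mm.


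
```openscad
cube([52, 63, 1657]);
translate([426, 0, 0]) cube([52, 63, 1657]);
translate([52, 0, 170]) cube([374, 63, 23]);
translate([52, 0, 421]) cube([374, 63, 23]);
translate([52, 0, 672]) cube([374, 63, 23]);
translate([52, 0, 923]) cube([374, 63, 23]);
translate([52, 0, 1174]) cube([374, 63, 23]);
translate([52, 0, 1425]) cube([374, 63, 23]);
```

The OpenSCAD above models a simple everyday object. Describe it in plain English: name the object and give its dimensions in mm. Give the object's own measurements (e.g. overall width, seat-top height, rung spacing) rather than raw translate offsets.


A straight ladder. Two 52×63 mm vertical rails, 1657 mm tall, stand 478 mm apart (outside-to-outside) with their front faces coplanar on the −y side. 6 rungs, each 63 mm deep and 23 mm tall, span between the inner faces of the rails, front faces flush with the rails. The lowest rung's underside is at z = 170 mm and rungs are spaced 251 mm apart (underside to underside).


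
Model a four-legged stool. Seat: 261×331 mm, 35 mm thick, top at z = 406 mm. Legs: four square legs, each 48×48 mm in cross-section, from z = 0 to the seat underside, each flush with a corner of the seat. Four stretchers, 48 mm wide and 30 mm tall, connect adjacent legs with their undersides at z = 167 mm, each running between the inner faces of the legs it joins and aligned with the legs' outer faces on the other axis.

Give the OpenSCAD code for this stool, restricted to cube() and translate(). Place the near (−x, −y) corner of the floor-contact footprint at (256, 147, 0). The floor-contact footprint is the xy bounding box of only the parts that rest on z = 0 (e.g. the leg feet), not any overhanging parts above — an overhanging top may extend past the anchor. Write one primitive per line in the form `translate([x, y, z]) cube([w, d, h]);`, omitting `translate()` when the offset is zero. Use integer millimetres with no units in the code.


// leg_h = 406 - 35 = 371
// stretcher span = 261 - 2*48 = 165
translate([256, 147, 371]) cube([261, 331, 35]);
translate([256, 147, 0]) cube([48, 48, 371]);
translate([469, 147, 0]) cube([48, 48, 371]);
translate([256, 430, 0]) cube([48, 48, 371]);
translate([469, 430, 0]) cube([48, 48, 371]);
translate([304, 147, 167]) cube([165, 48, 30]);
translate([304, 430, 167]) cube([165, 48, 30]);
translate([256, 195, 167]) cube([48, 235, 30]);
translate([469, 195, 167]) cube([48, 235, 30]);


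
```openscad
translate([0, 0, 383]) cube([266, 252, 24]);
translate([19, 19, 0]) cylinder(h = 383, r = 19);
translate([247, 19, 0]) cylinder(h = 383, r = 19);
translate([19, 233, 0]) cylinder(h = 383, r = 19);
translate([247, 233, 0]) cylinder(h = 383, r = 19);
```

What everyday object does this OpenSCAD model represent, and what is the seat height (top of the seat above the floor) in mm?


A stool. The seat height is 407 mm.

A 266×252×24 slab at z = 383 on four corner cylinders — a stool. The seat top is 383 + 24 = 407 mm.


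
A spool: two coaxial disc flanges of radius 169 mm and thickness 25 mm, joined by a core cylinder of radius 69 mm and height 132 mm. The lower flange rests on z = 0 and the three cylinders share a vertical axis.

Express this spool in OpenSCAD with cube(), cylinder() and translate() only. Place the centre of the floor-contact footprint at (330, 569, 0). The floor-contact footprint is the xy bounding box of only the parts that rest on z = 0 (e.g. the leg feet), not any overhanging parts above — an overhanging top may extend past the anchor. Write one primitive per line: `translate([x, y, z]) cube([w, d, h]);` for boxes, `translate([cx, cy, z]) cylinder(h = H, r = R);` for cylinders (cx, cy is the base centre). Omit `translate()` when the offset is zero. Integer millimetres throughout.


translate([330, 569, 0]) cylinder(h = 25, r = 169);
translate([330, 569, 25]) cylinder(h = 132, r = 69);
translate([330, 569, 157]) cylinder(h = 25, r = 169);


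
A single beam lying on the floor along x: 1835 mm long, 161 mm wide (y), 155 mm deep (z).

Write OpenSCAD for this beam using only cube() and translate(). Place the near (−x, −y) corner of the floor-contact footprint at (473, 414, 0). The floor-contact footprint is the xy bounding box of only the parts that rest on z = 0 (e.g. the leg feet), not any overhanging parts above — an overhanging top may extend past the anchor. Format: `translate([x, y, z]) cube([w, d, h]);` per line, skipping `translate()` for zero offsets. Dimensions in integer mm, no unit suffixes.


translate([473, 414, 0]) cube([1835, 161, 155]);


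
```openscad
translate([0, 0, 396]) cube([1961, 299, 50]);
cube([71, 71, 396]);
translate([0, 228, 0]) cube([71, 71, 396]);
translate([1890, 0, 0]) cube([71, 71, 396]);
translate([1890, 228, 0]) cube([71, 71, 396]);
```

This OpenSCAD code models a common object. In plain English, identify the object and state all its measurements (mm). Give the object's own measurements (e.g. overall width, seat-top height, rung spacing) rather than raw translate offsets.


A long wooden bench with a 1961 mm (x) × 299 mm (y) seat, 50 mm thick, its top surface 446 mm above the floor. Four 71 mm square legs at the seat corners, flush with the edges, run from z = 0 to the seat underside.


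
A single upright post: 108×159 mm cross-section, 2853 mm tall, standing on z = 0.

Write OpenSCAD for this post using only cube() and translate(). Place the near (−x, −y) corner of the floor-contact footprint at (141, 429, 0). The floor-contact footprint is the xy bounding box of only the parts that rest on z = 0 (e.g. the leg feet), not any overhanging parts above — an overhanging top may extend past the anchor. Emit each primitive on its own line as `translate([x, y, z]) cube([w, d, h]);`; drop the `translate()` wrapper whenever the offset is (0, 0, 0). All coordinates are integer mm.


translate([141, 429, 0]) cube([108, 159, 2853]);


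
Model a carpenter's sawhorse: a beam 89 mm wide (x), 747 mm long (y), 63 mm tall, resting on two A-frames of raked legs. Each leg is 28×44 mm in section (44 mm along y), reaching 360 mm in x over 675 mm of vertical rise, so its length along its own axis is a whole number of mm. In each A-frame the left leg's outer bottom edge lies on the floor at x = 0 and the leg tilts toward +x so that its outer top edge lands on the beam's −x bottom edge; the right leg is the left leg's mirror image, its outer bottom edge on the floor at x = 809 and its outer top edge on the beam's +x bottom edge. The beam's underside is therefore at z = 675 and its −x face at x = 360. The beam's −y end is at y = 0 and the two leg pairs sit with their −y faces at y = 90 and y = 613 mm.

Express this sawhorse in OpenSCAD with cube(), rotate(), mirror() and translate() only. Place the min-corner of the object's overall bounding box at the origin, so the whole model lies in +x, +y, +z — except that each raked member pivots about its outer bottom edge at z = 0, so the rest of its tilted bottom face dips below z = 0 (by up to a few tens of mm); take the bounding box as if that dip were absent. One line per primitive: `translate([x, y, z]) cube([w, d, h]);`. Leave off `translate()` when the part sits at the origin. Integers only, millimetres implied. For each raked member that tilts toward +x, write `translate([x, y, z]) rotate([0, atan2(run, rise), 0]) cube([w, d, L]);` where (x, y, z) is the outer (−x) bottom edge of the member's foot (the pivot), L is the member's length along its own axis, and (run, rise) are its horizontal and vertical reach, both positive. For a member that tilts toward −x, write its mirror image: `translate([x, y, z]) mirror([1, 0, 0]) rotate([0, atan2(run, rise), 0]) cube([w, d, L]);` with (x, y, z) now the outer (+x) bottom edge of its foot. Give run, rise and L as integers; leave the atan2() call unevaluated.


translate([360, 0, 675]) cube([89, 747, 63]);
translate([0, 90, 0]) rotate([0, atan2(360, 675), 0]) cube([28, 44, 765]);
translate([809, 90, 0]) mirror([1, 0, 0]) rotate([0, atan2(360, 675), 0]) cube([28, 44, 765]);
translate([0, 613, 0]) rotate([0, atan2(360, 675), 0]) cube([28, 44, 765]);
translate([809, 613, 0]) mirror([1, 0, 0]) rotate([0, atan2(360, 675), 0]) cube([28, 44, 765]);


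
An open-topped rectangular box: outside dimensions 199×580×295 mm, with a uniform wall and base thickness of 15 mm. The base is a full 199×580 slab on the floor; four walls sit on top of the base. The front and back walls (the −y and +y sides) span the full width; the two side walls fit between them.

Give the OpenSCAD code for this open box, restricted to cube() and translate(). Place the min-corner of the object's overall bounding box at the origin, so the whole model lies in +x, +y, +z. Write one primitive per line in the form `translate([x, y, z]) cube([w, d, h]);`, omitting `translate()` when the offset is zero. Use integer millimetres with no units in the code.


cube([199, 580, 15]);
translate([0, 0, 15]) cube([199, 15, 280]);
translate([0, 565, 15]) cube([199, 15, 280]);
translate([0, 15, 15]) cube([15, 550, 280]);
translate([184, 15, 15]) cube([15, 550, 280]);


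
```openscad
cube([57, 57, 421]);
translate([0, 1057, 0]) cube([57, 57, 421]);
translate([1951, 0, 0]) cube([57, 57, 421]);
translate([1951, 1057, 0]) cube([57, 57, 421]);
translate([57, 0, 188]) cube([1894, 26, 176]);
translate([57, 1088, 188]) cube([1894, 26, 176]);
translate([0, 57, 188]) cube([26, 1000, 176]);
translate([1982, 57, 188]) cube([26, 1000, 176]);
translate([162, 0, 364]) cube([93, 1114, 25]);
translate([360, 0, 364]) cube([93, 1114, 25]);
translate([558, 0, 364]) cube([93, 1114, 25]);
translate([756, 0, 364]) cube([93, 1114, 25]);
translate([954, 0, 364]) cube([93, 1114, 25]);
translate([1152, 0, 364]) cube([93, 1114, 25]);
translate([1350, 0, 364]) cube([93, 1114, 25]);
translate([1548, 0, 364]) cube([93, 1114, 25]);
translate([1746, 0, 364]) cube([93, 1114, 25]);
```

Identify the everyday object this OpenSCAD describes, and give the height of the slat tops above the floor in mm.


A bed frame. The slat-top height is 389 mm.

Four posts, four rails, and a row of slats — a bed frame. Slats sit on the rails at z = 188 + 176 = 364; with slat thickness 25, the top is 389 mm.


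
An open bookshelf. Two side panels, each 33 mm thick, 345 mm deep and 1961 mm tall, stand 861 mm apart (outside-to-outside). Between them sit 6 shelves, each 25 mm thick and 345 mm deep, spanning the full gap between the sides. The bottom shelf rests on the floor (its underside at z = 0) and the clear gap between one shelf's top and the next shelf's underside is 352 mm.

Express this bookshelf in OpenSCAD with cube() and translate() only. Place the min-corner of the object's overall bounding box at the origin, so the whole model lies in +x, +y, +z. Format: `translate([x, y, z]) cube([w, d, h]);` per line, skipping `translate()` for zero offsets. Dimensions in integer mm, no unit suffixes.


cube([33, 345, 1961]);
translate([828, 0, 0]) cube([33, 345, 1961]);
translate([33, 0, 0]) cube([795, 345, 25]);
translate([33, 0, 377]) cube([795, 345, 25]);
translate([33, 0, 754]) cube([795, 345, 25]);
translate([33, 0, 1131]) cube([795, 345, 25]);
translate([33, 0, 1508]) cube([795, 345, 25]);
translate([33, 0, 1885]) cube([795, 345, 25]);


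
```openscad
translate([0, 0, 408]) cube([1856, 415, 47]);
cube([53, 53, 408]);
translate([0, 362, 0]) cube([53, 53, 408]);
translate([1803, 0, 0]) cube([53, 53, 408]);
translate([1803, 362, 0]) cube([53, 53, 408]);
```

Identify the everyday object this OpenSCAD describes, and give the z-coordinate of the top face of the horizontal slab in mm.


A bench. The seat-top height is 455 mm.

A long slab on four corner posts — a bench. The slab sits at z = 408 with thickness 47, so the top is 408 + 47 = 455 mm.


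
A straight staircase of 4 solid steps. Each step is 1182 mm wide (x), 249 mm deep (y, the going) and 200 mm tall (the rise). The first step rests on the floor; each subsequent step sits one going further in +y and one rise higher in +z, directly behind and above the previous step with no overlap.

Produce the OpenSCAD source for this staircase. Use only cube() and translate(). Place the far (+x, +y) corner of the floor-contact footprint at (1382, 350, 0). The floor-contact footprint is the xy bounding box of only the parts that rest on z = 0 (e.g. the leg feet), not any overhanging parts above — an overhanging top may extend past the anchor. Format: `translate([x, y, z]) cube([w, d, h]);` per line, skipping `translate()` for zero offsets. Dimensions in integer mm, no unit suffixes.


translate([200, 101, 0]) cube([1182, 249, 200]);
translate([200, 350, 200]) cube([1182, 249, 200]);
translate([200, 599, 400]) cube([1182, 249, 200]);
translate([200, 848, 600]) cube([1182, 249, 200]);


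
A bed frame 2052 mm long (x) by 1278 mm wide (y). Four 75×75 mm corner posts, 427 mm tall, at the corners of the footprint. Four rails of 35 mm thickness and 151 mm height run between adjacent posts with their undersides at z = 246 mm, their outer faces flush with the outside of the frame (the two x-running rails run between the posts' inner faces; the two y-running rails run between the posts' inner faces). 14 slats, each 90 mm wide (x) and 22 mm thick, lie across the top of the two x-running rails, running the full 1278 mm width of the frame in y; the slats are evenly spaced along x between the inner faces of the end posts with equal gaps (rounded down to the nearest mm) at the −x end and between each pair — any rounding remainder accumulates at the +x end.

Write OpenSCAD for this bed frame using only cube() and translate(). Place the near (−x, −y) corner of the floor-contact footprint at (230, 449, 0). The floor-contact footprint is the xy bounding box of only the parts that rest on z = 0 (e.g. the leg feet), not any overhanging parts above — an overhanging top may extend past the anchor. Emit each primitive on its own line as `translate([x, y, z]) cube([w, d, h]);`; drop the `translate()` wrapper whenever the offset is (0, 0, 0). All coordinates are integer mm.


translate([230, 449, 0]) cube([75, 75, 427]);
translate([230, 1652, 0]) cube([75, 75, 427]);
translate([2207, 449, 0]) cube([75, 75, 427]);
translate([2207, 1652, 0]) cube([75, 75, 427]);
translate([305, 449, 246]) cube([1902, 35, 151]);
translate([305, 1692, 246]) cube([1902, 35, 151]);
translate([230, 524, 246]) cube([35, 1128, 151]);
translate([2247, 524, 246]) cube([35, 1128, 151]);
translate([347, 449, 397]) cube([90, 1278, 22]);
translate([479, 449, 397]) cube([90, 1278, 22]);
translate([611, 449, 397]) cube([90, 1278, 22]);
translate([743, 449, 397]) cube([90, 1278, 22]);
translate([875, 449, 397]) cube([90, 1278, 22]);
translate([1007, 449, 397]) cube([90, 1278, 22]);
translate([1139, 449, 397]) cube([90, 1278, 22]);
translate([1271, 449, 397]) cube([90, 1278, 22]);
translate([1403, 449, 397]) cube([90, 1278, 22]);
translate([1535, 449, 397]) cube([90, 1278, 22]);
translate([1667, 449, 397]) cube([90, 1278, 22]);
translate([1799, 449, 397]) cube([90, 1278, 22]);
translate([1931, 449, 397]) cube([90, 1278, 22]);
translate([2063, 449, 397]) cube([90, 1278, 22]);


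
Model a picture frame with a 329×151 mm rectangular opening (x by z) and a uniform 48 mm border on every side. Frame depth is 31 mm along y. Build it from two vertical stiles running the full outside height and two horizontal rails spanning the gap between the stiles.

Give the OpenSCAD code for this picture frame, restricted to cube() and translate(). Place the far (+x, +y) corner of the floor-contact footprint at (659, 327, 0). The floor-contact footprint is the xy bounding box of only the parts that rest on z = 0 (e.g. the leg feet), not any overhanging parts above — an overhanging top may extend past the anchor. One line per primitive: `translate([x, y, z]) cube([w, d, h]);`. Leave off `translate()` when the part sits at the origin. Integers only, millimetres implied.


translate([234, 296, 0]) cube([48, 31, 247]);
translate([611, 296, 0]) cube([48, 31, 247]);
translate([282, 296, 0]) cube([329, 31, 48]);
translate([282, 296, 199]) cube([329, 31, 48]);


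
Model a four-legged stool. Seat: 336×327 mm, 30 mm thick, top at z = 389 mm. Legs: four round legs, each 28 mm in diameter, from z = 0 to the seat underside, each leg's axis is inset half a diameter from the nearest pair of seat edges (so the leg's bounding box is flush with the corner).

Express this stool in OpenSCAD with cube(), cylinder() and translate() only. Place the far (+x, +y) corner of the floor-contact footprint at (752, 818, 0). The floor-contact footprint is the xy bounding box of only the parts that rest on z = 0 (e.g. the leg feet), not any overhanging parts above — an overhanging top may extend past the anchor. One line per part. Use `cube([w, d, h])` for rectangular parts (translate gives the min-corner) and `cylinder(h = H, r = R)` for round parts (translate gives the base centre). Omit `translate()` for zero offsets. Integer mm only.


translate([416, 491, 359]) cube([336, 327, 30]);
translate([430, 505, 0]) cylinder(h = 359, r = 14);
translate([738, 505, 0]) cylinder(h = 359, r = 14);
translate([430, 804, 0]) cylinder(h = 359, r = 14);
translate([738, 804, 0]) cylinder(h = 359, r = 14);


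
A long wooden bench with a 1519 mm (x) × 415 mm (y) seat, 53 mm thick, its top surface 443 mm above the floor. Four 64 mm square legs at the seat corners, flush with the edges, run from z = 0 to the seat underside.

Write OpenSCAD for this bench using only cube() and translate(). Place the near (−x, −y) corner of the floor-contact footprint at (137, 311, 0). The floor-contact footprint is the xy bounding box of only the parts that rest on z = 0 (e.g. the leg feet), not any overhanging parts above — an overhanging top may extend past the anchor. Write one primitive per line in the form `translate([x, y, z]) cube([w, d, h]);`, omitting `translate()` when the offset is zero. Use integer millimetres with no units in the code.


// leg_h = 443 − 53 = 390
translate([137, 311, 390]) cube([1519, 415, 53]);
translate([137, 311, 0]) cube([64, 64, 390]);
translate([137, 662, 0]) cube([64, 64, 390]);
translate([1592, 311, 0]) cube([64, 64, 390]);
translate([1592, 662, 0]) cube([64, 64, 390]);
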